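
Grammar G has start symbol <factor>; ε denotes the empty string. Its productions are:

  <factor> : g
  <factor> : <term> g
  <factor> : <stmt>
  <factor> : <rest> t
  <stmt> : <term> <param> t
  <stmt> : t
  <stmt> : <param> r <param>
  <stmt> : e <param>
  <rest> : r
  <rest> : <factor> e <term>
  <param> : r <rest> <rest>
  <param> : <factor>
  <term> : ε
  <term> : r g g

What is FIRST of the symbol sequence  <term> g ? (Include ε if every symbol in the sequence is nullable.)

{ g, r }

Add FIRST(<term>)\{ε} = { r }; <term> is nullable, continue.
g is a terminal; add {g} and stop.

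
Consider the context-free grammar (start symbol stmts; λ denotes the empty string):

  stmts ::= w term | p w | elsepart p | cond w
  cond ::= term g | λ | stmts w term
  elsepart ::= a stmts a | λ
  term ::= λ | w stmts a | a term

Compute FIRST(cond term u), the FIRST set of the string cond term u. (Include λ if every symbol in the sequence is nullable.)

Add FIRST(cond)\{λ} = { a, g, p, w }; cond is nullable, continue.
Add FIRST(term)\{λ} = { a, w }; term is nullable, continue.
u is a terminal; add {u} and stop.

{ a, g, p, u, w }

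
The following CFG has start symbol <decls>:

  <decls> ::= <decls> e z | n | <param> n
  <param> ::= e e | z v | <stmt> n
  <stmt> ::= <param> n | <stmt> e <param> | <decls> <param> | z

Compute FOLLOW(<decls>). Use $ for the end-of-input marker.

{ $, e, n, z }

<decls> is the start symbol, so $ ∈ FOLLOW(<decls>).
In <decls> ::= <decls> e z: add FIRST(e z) = { e }.
In <stmt> ::= <decls> <param>: add FIRST(<param>) = { e, n, z }.
Union: FOLLOW(<decls>) = { $, e, n, z }.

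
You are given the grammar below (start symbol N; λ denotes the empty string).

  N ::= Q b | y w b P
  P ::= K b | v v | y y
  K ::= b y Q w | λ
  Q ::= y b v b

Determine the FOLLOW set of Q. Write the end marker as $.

{ b, w }

In N ::= Q b: add FIRST(b) = { b }.
In K ::= b y Q w: add FIRST(w) = { w }.
Union: FOLLOW(Q) = { b, w }.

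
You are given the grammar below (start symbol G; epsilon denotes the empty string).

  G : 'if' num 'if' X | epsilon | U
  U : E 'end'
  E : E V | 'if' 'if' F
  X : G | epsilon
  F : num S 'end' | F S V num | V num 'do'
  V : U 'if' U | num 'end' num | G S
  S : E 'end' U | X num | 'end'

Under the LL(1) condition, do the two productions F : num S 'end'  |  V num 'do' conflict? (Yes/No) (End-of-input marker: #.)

Yes

FIRST(num S 'end') = { num } and FIRST(V num 'do') = { 'end', 'if', num }.
Both contain num, so the two alternatives are not disjoint — LL(1) conflict.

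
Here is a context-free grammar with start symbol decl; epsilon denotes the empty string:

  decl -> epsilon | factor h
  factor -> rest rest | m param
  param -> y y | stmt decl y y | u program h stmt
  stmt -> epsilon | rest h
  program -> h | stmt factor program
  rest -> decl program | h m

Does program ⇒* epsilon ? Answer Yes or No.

No

Nullable nonterminals: decl, stmt.
No production of program has an RHS whose symbols are all nullable, so program is not nullable.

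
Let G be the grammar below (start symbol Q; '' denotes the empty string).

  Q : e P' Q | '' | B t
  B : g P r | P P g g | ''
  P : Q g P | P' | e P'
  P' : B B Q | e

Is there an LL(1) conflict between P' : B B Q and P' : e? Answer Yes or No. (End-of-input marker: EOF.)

Yes

FIRST(B B Q) = { e, g, t, '' } and FIRST(e) = { e }.
Both contain e, so the two alternatives are not disjoint — LL(1) conflict.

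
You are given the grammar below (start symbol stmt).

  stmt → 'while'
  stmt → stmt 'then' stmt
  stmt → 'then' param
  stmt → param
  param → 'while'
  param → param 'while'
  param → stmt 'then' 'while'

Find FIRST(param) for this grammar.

param → 'while' contributes {'while'}.
From param → param 'while': add FIRST(param) = { 'then', 'while' }.
From param → stmt 'then' 'while': add FIRST(stmt) = { 'then', 'while' }.
Union: FIRST(param) = { 'then', 'while' }.

{ 'then', 'while' }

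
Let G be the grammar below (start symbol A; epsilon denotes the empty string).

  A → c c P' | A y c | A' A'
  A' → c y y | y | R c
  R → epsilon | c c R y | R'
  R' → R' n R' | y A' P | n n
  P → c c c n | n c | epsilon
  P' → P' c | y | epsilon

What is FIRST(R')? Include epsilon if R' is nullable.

From R' → R' n R': add FIRST(R') = { n, y }.
R' → y A' P contributes {y}.
R' → n n contributes {n}.
Union: FIRST(R') = { n, y }.

{ n, y }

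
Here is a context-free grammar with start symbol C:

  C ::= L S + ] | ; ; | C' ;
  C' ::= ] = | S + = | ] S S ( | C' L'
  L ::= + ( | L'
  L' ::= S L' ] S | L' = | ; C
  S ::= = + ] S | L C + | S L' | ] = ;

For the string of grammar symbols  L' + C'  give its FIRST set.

Add FIRST(L') = { +, ;, =, ] }; L' is not nullable, stop.

{ +, ;, =, ] }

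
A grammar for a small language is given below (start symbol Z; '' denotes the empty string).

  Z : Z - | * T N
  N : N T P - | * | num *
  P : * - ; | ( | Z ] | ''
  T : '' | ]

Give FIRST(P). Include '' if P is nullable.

{ (, *, '' }

P : * - ; contributes {*}.
P : ( contributes {(}.
From P : Z ]: add FIRST(Z) = { * }.
P : '' contributes ''.
Union: FIRST(P) = { (, *, '' }.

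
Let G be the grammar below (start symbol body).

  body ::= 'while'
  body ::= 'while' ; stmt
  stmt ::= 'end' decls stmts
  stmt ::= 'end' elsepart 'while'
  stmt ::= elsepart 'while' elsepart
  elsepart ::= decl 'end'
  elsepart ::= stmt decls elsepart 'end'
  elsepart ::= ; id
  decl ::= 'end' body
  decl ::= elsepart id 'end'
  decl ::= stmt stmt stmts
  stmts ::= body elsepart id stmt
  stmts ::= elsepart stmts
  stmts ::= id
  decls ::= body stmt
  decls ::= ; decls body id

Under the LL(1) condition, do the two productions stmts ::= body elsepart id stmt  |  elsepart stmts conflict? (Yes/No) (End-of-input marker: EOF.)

FIRST(body elsepart id stmt) = { 'while' } and FIRST(elsepart stmts) = { 'end', ; }.
The FIRST sets are disjoint and neither alternative is nullable — no conflict.

No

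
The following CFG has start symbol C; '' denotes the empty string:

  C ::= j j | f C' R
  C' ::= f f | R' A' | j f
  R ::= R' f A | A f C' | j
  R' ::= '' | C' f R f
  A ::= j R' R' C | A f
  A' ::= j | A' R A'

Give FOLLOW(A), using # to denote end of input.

{ #, f, j }

In R ::= R' f A: A is at the end, add FOLLOW(R) = { #, f, j }.
In R ::= A f C': add FIRST(f C') = { f }.
In A ::= A f: add FIRST(f) = { f }.
Union: FOLLOW(A) = { #, f, j }.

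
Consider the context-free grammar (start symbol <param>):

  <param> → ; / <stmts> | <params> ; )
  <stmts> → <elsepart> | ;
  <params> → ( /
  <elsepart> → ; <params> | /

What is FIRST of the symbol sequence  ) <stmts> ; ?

{ ) }

) is a terminal; add {)} and stop.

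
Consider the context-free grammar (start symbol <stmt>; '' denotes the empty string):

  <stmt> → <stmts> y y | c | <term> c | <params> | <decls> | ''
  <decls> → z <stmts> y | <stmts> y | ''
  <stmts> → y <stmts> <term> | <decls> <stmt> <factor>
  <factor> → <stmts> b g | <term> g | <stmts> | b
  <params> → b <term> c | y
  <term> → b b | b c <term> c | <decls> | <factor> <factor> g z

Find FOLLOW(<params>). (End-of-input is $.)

{ $, b, c, g, y, z }

In <stmt> → <params>: <params> is at the end, add FOLLOW(<stmt>) = { $, b, c, g, y, z }.
Union: FOLLOW(<params>) = { $, b, c, g, y, z }.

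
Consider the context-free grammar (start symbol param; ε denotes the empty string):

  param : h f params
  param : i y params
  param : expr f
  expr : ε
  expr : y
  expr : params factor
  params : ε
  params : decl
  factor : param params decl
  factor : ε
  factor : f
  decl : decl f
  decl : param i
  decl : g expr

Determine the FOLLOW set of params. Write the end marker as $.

{ $, f, g, h, i, y }

In param : h f params: params is at the end, add FOLLOW(param) = { $, f, g, h, i, y }.
In param : i y params: params is at the end, add FOLLOW(param) = { $, f, g, h, i, y }.
In expr : params factor: add FIRST(factor)\{ε} = { f, g, h, i, y }.
  Since factor is nullable, also add FOLLOW(expr) = { $, f, g, h, i, y }.
In factor : param params decl: add FIRST(decl) = { f, g, h, i, y }.
Union: FOLLOW(params) = { $, f, g, h, i, y }.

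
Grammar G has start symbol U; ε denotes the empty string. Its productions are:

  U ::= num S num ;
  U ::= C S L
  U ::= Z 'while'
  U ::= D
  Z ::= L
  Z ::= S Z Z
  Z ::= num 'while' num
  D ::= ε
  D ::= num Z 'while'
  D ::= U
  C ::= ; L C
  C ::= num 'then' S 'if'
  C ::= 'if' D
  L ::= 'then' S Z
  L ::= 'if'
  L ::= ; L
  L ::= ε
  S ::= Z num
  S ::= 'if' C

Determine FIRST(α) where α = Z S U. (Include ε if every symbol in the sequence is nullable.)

{ 'if', 'then', ;, num }

Add FIRST(Z)\{ε} = { 'if', 'then', ;, num }; Z is nullable, continue.
Add FIRST(S) = { 'if', 'then', ;, num }; S is not nullable, stop.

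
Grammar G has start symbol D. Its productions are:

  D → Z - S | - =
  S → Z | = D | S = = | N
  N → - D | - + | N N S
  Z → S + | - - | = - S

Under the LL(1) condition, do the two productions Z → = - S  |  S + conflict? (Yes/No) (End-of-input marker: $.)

Yes

FIRST(= - S) = { = } and FIRST(S +) = { -, = }.
Both contain =, so the two alternatives are not disjoint — LL(1) conflict.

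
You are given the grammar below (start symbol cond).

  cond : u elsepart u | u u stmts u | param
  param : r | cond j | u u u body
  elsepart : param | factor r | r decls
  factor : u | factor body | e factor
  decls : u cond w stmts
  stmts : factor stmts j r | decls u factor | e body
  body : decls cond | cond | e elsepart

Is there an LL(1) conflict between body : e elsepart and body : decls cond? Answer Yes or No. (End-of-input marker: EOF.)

FIRST(e elsepart) = { e } and FIRST(decls cond) = { u }.
The FIRST sets are disjoint and neither alternative is nullable — no conflict.

No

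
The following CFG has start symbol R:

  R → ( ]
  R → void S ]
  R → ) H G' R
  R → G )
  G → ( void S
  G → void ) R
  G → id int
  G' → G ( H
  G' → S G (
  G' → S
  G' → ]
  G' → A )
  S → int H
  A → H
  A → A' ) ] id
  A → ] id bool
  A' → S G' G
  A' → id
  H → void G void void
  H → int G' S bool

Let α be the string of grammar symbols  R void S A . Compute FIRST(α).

{ (, ), id, void }

Add FIRST(R) = { (, ), id, void }; R is not nullable, stop.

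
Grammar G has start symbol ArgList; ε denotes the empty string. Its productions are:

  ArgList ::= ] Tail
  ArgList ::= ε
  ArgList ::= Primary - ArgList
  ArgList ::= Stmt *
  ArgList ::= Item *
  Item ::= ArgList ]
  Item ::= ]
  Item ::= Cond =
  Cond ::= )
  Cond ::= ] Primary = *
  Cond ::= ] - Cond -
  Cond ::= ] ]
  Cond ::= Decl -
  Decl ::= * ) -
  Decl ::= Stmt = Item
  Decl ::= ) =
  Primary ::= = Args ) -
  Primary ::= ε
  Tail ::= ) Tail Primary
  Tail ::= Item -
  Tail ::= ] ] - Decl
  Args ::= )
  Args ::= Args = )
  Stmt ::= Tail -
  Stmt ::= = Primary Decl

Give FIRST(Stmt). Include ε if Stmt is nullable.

From Stmt ::= Tail -: add FIRST(Tail) = { ), *, -, =, ] }.
Stmt ::= = Primary Decl contributes {=}.
Union: FIRST(Stmt) = { ), *, -, =, ] }.

{ ), *, -, =, ] }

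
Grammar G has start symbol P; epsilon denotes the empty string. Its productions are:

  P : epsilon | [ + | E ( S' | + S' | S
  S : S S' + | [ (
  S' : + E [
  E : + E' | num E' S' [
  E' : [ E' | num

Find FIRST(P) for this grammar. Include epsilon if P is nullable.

P : epsilon contributes epsilon.
P : [ + contributes {[}.
From P : E ( S': add FIRST(E) = { +, num }.
P : + S' contributes {+}.
From P : S: add FIRST(S) = { [ }.
Union: FIRST(P) = { +, [, num, epsilon }.

{ +, [, num, epsilon }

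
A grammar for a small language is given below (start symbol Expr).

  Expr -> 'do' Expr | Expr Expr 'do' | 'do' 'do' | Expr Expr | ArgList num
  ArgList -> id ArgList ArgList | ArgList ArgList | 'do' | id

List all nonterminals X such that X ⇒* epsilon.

No nonterminal has an empty production or an RHS whose symbols are all nullable.

{ } (none)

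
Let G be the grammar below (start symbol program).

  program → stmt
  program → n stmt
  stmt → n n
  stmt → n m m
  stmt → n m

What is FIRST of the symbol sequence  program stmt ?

Add FIRST(program) = { n }; program is not nullable, stop.

{ n }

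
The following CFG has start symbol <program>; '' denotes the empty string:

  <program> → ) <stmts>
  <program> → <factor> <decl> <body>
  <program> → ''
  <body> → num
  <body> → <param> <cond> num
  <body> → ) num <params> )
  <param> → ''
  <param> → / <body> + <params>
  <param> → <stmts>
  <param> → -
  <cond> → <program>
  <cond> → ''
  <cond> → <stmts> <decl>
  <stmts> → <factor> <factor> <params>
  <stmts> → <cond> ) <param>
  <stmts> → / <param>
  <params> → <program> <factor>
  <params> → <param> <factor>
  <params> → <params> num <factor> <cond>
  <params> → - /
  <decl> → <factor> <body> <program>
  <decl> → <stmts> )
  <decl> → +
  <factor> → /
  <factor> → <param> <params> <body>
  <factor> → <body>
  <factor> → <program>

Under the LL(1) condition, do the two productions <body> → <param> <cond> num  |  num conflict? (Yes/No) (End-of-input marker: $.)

Yes

FIRST(<param> <cond> num) = { ), +, -, /, num } and FIRST(num) = { num }.
Both contain num, so the two alternatives are not disjoint — LL(1) conflict.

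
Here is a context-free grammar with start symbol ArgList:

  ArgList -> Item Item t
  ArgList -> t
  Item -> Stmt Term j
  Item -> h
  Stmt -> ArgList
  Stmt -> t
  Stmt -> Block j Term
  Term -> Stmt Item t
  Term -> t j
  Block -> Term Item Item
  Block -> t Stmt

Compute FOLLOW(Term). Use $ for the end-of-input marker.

{ h, j, t }

In Item -> Stmt Term j: add FIRST(j) = { j }.
In Stmt -> Block j Term: Term is at the end, add FOLLOW(Stmt) = { h, j, t }.
In Block -> Term Item Item: add FIRST(Item Item) = { h, t }.
Union: FOLLOW(Term) = { h, j, t }.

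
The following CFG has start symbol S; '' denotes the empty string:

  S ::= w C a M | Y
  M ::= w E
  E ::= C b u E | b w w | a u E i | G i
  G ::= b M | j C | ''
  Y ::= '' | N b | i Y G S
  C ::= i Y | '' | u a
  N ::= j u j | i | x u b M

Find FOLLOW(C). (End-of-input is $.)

{ $, a, b, i, j, w, x }

In S ::= w C a M: add FIRST(a M) = { a }.
In E ::= C b u E: add FIRST(b u E) = { b }.
In G ::= j C: C is at the end, add FOLLOW(G) = { $, a, b, i, j, w, x }.
Union: FOLLOW(C) = { $, a, b, i, j, w, x }.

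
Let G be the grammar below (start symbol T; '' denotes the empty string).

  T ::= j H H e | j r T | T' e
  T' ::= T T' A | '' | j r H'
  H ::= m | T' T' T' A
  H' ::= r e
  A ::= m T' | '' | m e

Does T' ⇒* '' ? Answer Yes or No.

Yes

T' has an ''-production, so T' ⇒ ''.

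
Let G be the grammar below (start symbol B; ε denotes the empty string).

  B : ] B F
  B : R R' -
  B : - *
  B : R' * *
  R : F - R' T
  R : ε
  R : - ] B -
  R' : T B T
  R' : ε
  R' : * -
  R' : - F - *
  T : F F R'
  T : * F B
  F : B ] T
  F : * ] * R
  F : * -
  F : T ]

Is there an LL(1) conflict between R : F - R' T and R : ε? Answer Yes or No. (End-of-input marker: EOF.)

Yes

FIRST(F - R' T) = { *, -, ] } and FIRST(ε) = { ε }.
The second alternative is nullable and FOLLOW(R) = { EOF, *, -, ] } shares * with FIRST of the first — conflict.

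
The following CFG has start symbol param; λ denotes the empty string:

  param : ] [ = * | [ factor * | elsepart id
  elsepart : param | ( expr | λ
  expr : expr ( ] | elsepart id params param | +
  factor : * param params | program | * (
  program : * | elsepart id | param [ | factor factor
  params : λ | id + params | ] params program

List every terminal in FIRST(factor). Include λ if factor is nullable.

{ (, *, [, ], id }

factor : * param params contributes {*}.
From factor : program: add FIRST(program) = { (, *, [, ], id }.
factor : * ( contributes {*}.
Union: FIRST(factor) = { (, *, [, ], id }.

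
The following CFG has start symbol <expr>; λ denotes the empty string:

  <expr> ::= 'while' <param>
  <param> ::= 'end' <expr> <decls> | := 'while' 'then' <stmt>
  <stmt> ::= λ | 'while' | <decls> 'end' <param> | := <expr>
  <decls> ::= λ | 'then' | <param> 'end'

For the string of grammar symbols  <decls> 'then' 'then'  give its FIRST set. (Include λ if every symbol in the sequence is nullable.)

{ 'end', 'then', := }

Add FIRST(<decls>)\{λ} = { 'end', 'then', := }; <decls> is nullable, continue.
'then' is a terminal; add {'then'} and stop.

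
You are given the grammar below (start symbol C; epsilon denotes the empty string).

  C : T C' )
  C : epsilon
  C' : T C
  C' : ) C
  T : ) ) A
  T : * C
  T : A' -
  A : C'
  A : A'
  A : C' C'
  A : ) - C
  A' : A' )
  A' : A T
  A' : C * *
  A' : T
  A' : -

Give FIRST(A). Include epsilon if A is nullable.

{ ), *, - }

From A : C': add FIRST(C') = { ), *, - }.
From A : A': add FIRST(A') = { ), *, - }.
From A : C' C': add FIRST(C') = { ), *, - }.
A : ) - C contributes {)}.
Union: FIRST(A) = { ), *, - }.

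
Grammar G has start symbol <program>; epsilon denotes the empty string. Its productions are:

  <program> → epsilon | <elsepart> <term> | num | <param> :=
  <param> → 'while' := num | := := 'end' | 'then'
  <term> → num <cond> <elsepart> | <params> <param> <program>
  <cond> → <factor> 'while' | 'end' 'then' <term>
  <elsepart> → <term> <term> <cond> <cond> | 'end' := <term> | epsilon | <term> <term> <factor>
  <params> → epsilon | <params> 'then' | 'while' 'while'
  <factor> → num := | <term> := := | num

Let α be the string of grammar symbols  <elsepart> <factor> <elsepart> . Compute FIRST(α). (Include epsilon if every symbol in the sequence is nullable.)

{ 'end', 'then', 'while', :=, num }

Add FIRST(<elsepart>)\{epsilon} = { 'end', 'then', 'while', :=, num }; <elsepart> is nullable, continue.
Add FIRST(<factor>) = { 'then', 'while', :=, num }; <factor> is not nullable, stop.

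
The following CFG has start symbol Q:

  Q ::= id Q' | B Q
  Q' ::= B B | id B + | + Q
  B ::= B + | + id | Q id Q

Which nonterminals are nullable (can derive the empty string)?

No nonterminal has an empty production or an RHS whose symbols are all nullable.

{ } (none)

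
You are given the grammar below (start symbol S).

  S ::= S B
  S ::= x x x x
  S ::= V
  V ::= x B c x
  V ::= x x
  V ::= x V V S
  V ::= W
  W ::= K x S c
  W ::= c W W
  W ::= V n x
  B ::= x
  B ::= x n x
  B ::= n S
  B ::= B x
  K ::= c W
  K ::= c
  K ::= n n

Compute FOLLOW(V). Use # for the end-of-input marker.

In S ::= V: V is at the end, add FOLLOW(S) = { #, c, n, x }.
In V ::= x V V S: add FIRST(V S) = { c, n, x }.
In V ::= x V V S: add FIRST(S) = { c, n, x }.
In W ::= V n x: add FIRST(n x) = { n }.
Union: FOLLOW(V) = { #, c, n, x }.

{ #, c, n, x }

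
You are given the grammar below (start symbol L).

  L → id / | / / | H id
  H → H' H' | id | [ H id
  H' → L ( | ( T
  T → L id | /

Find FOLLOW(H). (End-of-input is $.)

In L → H id: add FIRST(id) = { id }.
In H → [ H id: add FIRST(id) = { id }.
Union: FOLLOW(H) = { id }.

{ id }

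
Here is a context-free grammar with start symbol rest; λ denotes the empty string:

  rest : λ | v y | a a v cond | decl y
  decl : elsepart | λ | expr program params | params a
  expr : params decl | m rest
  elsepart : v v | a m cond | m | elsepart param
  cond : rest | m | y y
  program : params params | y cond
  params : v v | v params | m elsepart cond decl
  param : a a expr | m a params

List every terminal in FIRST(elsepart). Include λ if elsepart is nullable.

{ a, m, v }

elsepart : v v contributes {v}.
elsepart : a m cond contributes {a}.
elsepart : m contributes {m}.
From elsepart : elsepart param: add FIRST(elsepart) = { a, m, v }.
Union: FIRST(elsepart) = { a, m, v }.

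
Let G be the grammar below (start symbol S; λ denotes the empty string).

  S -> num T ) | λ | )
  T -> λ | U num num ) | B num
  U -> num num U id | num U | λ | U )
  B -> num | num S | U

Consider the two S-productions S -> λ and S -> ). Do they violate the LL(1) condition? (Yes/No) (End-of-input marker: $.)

No

FIRST(λ) = { λ } and FIRST()) = { ) }.
The first is nullable but FOLLOW(S) = { $, num } is disjoint from FIRST of the second.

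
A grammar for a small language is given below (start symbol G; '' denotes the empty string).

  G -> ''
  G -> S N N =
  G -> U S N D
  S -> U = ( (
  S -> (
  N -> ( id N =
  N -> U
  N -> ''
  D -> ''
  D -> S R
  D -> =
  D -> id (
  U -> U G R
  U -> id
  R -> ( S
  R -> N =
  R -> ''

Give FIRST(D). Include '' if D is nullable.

D -> '' contributes ''.
From D -> S R: add FIRST(S) = { (, id }.
D -> = contributes {=}.
D -> id ( contributes {id}.
Union: FIRST(D) = { (, =, id, '' }.

{ (, =, id, '' }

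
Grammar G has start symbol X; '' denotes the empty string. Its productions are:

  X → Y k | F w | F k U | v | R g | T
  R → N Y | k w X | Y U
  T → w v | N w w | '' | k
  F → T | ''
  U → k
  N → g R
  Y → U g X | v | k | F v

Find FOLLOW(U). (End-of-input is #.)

{ #, g, k, v, w }

In X → F k U: U is at the end, add FOLLOW(X) = { #, g, k, v, w }.
In R → Y U: U is at the end, add FOLLOW(R) = { g, k, v, w }.
In Y → U g X: add FIRST(g X) = { g }.
Union: FOLLOW(U) = { #, g, k, v, w }.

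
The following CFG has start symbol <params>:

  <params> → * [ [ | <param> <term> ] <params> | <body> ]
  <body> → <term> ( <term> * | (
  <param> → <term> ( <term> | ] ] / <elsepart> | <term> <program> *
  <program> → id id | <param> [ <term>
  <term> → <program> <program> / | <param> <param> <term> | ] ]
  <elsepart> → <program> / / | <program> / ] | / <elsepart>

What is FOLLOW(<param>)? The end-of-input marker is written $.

In <params> → <param> <term> ] <params>: add FIRST(<term> ] <params>) = { ], id }.
In <program> → <param> [ <term>: add FIRST([ <term>) = { [ }.
In <term> → <param> <param> <term>: add FIRST(<param> <term>) = { ], id }.
In <term> → <param> <param> <term>: add FIRST(<term>) = { ], id }.
Union: FOLLOW(<param>) = { [, ], id }.

{ [, ], id }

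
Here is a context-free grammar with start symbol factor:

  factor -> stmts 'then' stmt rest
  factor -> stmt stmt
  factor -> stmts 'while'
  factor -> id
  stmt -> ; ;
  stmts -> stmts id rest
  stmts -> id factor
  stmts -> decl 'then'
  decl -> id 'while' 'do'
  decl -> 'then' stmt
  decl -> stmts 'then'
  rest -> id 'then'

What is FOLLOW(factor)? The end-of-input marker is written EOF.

factor is the start symbol, so EOF ∈ FOLLOW(factor).
In stmts -> id factor: factor is at the end, add FOLLOW(stmts) = { 'then', 'while', id }.
Union: FOLLOW(factor) = { EOF, 'then', 'while', id }.

{ EOF, 'then', 'while', id }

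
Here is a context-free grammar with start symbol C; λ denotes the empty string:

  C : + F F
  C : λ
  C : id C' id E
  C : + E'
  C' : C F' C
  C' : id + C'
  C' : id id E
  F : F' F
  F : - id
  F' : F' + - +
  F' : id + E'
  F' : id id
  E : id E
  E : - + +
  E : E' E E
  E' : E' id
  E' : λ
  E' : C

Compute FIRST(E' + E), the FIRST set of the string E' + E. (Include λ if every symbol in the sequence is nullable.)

Add FIRST(E')\{λ} = { +, id }; E' is nullable, continue.
+ is a terminal; add {+} and stop.

{ +, id }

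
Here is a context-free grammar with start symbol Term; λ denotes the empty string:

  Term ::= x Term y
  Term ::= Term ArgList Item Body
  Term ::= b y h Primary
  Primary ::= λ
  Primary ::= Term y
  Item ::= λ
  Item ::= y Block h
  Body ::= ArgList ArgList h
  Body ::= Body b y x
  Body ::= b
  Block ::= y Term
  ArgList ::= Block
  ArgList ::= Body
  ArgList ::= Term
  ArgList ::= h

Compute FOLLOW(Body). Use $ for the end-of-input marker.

In Term ::= Term ArgList Item Body: Body is at the end, add FOLLOW(Term) = { $, b, h, x, y }.
In Body ::= Body b y x: add FIRST(b y x) = { b }.
In ArgList ::= Body: Body is at the end, add FOLLOW(ArgList) = { b, h, x, y }.
Union: FOLLOW(Body) = { $, b, h, x, y }.

{ $, b, h, x, y }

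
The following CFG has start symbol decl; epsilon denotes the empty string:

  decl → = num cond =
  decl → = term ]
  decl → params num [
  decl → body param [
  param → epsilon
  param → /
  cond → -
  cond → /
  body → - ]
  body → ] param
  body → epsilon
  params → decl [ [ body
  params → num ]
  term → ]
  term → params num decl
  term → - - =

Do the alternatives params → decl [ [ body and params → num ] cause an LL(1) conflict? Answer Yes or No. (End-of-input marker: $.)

FIRST(decl [ [ body) = { -, /, =, [, ], num } and FIRST(num ]) = { num }.
Both contain num, so the two alternatives are not disjoint — LL(1) conflict.

Yes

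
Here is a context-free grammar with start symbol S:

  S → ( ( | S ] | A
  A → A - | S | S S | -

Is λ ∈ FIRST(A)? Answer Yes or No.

No

No nonterminal in this grammar is nullable.
No production of A has an RHS whose symbols are all nullable, so A is not nullable.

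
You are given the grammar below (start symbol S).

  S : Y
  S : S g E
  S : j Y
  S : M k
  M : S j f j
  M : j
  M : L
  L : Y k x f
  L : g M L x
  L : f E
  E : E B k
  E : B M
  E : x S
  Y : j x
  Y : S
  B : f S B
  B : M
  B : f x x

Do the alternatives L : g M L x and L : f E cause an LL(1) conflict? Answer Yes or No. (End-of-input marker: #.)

No

FIRST(g M L x) = { g } and FIRST(f E) = { f }.
The FIRST sets are disjoint and neither alternative is nullable — no conflict.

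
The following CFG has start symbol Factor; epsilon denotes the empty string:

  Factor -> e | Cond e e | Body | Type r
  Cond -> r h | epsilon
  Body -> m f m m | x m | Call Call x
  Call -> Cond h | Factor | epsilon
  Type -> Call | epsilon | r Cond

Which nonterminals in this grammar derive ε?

Directly nullable (have an epsilon-production): Cond, Call, Type.
No other nonterminal has a production whose RHS symbols are all nullable.

{ Call, Cond, Type }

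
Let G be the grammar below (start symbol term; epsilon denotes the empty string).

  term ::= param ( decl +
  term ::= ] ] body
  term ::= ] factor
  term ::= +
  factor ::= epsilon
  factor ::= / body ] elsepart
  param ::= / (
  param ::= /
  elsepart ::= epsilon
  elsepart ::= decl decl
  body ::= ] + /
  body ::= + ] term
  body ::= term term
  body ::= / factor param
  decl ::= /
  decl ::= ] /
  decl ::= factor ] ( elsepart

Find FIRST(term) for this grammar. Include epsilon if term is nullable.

{ +, /, ] }

From term ::= param ( decl +: add FIRST(param) = { / }.
term ::= ] ] body contributes {]}.
term ::= ] factor contributes {]}.
term ::= + contributes {+}.
Union: FIRST(term) = { +, /, ] }.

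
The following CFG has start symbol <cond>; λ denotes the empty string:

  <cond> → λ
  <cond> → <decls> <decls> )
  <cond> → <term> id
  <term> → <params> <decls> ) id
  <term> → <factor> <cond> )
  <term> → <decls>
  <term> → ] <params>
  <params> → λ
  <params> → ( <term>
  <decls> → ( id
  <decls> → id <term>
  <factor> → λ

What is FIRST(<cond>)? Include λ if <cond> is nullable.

<cond> → λ contributes λ.
From <cond> → <decls> <decls> ): add FIRST(<decls>) = { (, id }.
From <cond> → <term> id: add FIRST(<term>) = { (, ), ], id }.
Union: FIRST(<cond>) = { (, ), ], id, λ }.

{ (, ), ], id, λ }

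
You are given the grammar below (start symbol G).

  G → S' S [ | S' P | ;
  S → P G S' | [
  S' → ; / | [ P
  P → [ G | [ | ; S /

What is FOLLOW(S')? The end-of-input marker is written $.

{ /, ;, [ }

In G → S' S [: add FIRST(S [) = { ;, [ }.
In G → S' P: add FIRST(P) = { ;, [ }.
In S → P G S': S' is at the end, add FOLLOW(S) = { /, [ }.
Union: FOLLOW(S') = { /, ;, [ }.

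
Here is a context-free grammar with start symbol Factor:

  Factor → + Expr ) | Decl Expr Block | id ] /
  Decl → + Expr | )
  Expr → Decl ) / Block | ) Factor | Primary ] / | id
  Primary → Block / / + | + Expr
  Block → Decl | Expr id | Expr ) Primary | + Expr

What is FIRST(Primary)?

{ ), +, id }

From Primary → Block / / +: add FIRST(Block) = { ), +, id }.
Primary → + Expr contributes {+}.
Union: FIRST(Primary) = { ), +, id }.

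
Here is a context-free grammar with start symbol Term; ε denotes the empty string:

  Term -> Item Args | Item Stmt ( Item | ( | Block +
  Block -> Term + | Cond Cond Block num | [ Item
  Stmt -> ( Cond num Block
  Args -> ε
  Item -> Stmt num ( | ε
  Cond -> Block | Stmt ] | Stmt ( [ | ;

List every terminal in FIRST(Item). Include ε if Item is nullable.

From Item -> Stmt num (: add FIRST(Stmt) = { ( }.
Item -> ε contributes ε.
Union: FIRST(Item) = { (, ε }.

{ (, ε }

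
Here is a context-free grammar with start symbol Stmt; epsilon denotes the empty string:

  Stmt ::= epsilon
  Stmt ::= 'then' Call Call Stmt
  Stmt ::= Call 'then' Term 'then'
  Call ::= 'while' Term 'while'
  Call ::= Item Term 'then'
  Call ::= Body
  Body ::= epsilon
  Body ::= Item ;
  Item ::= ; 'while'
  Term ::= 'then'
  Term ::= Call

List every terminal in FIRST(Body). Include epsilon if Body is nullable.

{ ;, epsilon }

Body ::= epsilon contributes epsilon.
From Body ::= Item ;: add FIRST(Item) = { ; }.
Union: FIRST(Body) = { ;, epsilon }.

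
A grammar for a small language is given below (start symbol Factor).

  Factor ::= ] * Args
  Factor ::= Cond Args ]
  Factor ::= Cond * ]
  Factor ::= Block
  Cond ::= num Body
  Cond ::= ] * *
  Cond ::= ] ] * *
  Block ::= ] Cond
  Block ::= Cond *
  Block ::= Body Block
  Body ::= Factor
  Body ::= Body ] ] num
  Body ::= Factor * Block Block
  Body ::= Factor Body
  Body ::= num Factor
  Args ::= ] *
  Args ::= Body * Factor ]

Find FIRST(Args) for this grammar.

Args ::= ] * contributes {]}.
From Args ::= Body * Factor ]: add FIRST(Body) = { ], num }.
Union: FIRST(Args) = { ], num }.

{ ], num }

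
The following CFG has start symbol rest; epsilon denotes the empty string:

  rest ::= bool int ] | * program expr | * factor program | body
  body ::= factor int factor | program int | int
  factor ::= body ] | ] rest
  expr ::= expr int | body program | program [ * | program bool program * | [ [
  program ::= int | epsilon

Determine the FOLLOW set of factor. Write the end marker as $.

In rest ::= * factor program: add FIRST(program)\{epsilon} = { int }.
  Since program is nullable, also add FOLLOW(rest) = { $, ], int }.
In body ::= factor int factor: add FIRST(int factor) = { int }.
In body ::= factor int factor: factor is at the end, add FOLLOW(body) = { $, ], int }.
Union: FOLLOW(factor) = { $, ], int }.

{ $, ], int }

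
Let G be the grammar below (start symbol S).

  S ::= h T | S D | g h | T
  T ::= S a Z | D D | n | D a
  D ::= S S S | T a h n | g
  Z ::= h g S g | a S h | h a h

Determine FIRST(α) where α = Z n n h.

{ a, h }

Add FIRST(Z) = { a, h }; Z is not nullable, stop.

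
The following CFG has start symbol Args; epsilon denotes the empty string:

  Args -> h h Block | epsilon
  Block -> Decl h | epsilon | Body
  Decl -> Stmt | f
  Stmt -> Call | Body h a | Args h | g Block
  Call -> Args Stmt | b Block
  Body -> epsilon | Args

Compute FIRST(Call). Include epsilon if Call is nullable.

{ b, g, h }

From Call -> Args Stmt: Args nullable, take FIRST(Args) ∪ FIRST(Stmt) = { b, g, h }.
Call -> b Block contributes {b}.
Union: FIRST(Call) = { b, g, h }.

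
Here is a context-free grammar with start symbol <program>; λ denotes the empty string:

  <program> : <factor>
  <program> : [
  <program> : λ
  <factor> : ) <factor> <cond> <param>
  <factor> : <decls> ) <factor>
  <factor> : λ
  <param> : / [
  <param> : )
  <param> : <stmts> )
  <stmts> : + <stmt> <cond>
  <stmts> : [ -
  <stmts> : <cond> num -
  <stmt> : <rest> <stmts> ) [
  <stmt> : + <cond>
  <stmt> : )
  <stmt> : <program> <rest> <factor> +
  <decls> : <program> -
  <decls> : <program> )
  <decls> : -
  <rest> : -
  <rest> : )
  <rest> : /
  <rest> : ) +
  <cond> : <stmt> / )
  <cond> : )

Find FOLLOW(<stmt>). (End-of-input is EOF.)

In <stmts> : + <stmt> <cond>: add FIRST(<cond>) = { ), +, -, /, [ }.
In <cond> : <stmt> / ): add FIRST(/ )) = { / }.
Union: FOLLOW(<stmt>) = { ), +, -, /, [ }.

{ ), +, -, /, [ }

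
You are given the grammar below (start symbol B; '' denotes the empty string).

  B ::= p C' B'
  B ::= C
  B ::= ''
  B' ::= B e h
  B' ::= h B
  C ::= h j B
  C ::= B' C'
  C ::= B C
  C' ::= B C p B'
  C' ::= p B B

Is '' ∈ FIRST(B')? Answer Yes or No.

Nullable nonterminals: B.
No production of B' has an RHS whose symbols are all nullable, so B' is not nullable.

No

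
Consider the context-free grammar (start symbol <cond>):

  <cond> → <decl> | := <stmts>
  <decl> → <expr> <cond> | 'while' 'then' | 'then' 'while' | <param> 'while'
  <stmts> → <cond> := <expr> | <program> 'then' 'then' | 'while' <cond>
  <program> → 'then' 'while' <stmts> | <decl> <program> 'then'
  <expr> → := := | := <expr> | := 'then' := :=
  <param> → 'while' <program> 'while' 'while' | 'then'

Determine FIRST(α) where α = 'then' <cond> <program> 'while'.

{ 'then' }

'then' is a terminal; add {'then'} and stop.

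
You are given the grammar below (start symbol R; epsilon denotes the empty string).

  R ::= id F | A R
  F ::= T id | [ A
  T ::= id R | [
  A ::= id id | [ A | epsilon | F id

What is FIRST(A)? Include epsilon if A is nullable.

{ [, id, epsilon }

A ::= id id contributes {id}.
A ::= [ A contributes {[}.
A ::= epsilon contributes epsilon.
From A ::= F id: add FIRST(F) = { [, id }.
Union: FIRST(A) = { [, id, epsilon }.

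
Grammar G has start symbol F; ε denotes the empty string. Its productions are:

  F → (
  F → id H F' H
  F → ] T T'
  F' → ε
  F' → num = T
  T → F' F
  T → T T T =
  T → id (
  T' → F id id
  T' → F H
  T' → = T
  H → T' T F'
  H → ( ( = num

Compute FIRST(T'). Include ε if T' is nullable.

From T' → F id id: add FIRST(F) = { (, ], id }.
From T' → F H: add FIRST(F) = { (, ], id }.
T' → = T contributes {=}.
Union: FIRST(T') = { (, =, ], id }.

{ (, =, ], id }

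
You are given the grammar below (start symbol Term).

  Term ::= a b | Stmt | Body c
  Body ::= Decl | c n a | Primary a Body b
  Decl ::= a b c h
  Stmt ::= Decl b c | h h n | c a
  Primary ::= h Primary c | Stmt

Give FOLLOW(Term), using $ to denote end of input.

{ $ }

Term is the start symbol, so $ ∈ FOLLOW(Term).
Union: FOLLOW(Term) = { $ }.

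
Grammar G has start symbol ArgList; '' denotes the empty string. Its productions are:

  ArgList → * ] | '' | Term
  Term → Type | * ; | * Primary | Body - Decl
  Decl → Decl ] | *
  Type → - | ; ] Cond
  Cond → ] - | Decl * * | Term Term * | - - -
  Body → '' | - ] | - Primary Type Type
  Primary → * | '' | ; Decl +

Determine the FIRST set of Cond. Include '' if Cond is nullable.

{ *, -, ;, ] }

Cond → ] - contributes {]}.
From Cond → Decl * *: add FIRST(Decl) = { * }.
From Cond → Term Term *: add FIRST(Term) = { *, -, ; }.
Cond → - - - contributes {-}.
Union: FIRST(Cond) = { *, -, ;, ] }.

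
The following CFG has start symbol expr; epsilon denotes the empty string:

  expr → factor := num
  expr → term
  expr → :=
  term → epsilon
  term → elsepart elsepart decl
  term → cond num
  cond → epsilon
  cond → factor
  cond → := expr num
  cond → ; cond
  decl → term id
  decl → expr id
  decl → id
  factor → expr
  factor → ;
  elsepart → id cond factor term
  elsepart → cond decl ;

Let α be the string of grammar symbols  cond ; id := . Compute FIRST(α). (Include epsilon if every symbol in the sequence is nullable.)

Add FIRST(cond)\{epsilon} = { :=, ;, id, num }; cond is nullable, continue.
; is a terminal; add {;} and stop.

{ :=, ;, id, num }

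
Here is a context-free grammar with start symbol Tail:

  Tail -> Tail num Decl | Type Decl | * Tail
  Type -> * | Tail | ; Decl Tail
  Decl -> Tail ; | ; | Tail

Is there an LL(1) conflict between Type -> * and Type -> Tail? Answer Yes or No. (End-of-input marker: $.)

FIRST(*) = { * } and FIRST(Tail) = { *, ; }.
Both contain *, so the two alternatives are not disjoint — LL(1) conflict.

Yes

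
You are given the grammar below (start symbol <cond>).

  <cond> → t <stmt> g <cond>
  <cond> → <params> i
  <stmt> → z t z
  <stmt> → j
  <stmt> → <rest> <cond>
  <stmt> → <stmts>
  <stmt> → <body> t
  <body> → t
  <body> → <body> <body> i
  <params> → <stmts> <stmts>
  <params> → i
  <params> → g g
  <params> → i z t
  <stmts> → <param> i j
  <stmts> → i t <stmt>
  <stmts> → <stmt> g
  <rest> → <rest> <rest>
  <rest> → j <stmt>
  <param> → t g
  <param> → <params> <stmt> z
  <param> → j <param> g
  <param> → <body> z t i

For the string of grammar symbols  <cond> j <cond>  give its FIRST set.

{ g, i, j, t, z }

Add FIRST(<cond>) = { g, i, j, t, z }; <cond> is not nullable, stop.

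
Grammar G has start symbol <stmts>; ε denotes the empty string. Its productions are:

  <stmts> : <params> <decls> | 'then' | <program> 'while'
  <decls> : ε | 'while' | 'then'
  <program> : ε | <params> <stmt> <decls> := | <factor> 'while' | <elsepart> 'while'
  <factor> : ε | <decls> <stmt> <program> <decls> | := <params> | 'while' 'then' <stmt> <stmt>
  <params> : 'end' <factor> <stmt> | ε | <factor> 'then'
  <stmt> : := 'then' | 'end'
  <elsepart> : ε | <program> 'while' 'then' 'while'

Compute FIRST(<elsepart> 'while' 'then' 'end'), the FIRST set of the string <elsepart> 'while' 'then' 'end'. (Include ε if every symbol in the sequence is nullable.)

{ 'end', 'then', 'while', := }

Add FIRST(<elsepart>)\{ε} = { 'end', 'then', 'while', := }; <elsepart> is nullable, continue.
'while' is a terminal; add {'while'} and stop.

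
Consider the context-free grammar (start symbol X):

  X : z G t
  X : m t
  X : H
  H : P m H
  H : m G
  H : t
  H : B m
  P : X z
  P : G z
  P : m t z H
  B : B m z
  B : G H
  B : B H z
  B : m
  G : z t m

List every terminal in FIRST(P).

From P : X z: add FIRST(X) = { m, t, z }.
From P : G z: add FIRST(G) = { z }.
P : m t z H contributes {m}.
Union: FIRST(P) = { m, t, z }.

{ m, t, z }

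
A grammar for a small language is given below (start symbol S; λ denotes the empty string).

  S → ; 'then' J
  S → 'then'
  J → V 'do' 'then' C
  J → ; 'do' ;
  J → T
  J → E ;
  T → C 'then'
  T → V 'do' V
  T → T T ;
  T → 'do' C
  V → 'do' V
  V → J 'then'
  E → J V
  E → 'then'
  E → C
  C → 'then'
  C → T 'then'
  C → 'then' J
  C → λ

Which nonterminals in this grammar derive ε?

Directly nullable (have an λ-production): C.
E → C with every symbol nullable, so E is nullable.
No other nonterminal has a production whose RHS symbols are all nullable.

{ C, E }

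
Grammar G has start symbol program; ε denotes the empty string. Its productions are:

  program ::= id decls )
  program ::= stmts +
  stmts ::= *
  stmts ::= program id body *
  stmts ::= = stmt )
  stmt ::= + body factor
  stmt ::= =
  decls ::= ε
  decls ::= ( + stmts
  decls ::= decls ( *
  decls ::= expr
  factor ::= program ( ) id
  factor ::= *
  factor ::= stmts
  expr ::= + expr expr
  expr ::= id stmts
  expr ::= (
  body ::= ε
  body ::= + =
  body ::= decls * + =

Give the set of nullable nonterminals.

{ body, decls }

Directly nullable (have an ε-production): decls, body.
No other nonterminal has a production whose RHS symbols are all nullable.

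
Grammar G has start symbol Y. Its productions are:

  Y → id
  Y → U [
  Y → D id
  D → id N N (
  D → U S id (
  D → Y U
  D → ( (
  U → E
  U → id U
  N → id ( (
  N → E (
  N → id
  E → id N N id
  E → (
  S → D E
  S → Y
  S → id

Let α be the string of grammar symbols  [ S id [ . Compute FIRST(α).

[ is a terminal; add {[} and stop.

{ [ }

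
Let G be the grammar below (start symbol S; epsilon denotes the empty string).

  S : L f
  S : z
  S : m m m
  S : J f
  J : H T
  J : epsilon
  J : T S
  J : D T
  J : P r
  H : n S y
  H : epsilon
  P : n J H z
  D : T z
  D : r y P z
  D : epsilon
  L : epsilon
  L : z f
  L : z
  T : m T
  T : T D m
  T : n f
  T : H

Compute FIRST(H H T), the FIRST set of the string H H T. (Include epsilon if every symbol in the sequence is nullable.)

{ m, n, r, z, epsilon }

Add FIRST(H)\{epsilon} = { n }; H is nullable, continue.
Add FIRST(H)\{epsilon} = { n }; H is nullable, continue.
Add FIRST(T)\{epsilon} = { m, n, r, z }; T is nullable, continue.
Every symbol is nullable, so include epsilon.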